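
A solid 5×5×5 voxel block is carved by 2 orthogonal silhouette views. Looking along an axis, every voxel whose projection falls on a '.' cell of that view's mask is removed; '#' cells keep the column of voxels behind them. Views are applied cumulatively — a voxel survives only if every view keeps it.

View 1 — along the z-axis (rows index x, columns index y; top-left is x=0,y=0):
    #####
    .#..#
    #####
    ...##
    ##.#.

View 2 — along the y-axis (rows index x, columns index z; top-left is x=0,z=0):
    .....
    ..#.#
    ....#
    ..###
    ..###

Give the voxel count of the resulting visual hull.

remaining voxels: 24

full grid |V| = 125
carve view 1 (along z, XY-mask fill 17/25): 85 voxels remain
carve view 2 (along y, XZ-mask fill 9/25): 24 voxels remain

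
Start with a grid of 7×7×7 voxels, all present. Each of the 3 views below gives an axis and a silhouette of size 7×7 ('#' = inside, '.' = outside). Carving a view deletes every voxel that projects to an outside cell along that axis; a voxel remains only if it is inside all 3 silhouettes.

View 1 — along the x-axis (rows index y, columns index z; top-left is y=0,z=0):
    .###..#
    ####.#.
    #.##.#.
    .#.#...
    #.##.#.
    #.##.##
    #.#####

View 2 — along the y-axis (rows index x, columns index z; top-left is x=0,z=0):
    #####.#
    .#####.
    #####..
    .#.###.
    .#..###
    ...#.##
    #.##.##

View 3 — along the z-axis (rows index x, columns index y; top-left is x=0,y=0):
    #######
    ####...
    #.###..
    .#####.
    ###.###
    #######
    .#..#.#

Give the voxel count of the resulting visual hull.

|visual hull| = 98

start: 7×7×7 = 343 voxels
  1. axis=0 (YZ plane), |mask|=30  ⇒  voxels=210
  2. axis=1 (XZ plane), |mask|=32  ⇒  voxels=138
  3. axis=2 (XY plane), |mask|=36  ⇒  voxels=98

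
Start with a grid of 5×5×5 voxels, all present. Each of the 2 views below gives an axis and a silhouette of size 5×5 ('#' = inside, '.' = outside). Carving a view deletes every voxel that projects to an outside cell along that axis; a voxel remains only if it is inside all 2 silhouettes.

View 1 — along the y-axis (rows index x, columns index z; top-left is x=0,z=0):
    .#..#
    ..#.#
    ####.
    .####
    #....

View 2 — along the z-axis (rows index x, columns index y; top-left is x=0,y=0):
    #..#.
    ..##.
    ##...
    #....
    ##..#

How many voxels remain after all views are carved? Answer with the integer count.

remaining voxels: 23

before carving: 125 voxels (5×5×5)
carve view 1 (along y, XZ-mask fill 13/25): 65 voxels remain
carve view 2 (along z, XY-mask fill 10/25): 23 voxels remain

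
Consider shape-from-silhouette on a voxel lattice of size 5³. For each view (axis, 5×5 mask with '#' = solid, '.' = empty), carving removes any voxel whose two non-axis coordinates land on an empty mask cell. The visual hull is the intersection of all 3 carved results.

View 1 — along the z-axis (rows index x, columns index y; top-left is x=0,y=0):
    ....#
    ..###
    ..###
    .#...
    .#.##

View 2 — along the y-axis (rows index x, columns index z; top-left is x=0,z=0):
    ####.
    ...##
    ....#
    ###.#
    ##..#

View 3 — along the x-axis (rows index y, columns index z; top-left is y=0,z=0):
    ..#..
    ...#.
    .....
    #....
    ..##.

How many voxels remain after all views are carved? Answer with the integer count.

full grid |V| = 125
[1] z-view keeps 11 columns → grid now 55
[2] y-view keeps 14 columns → grid now 26
[3] x-view keeps 5 columns → grid now 4

|visual hull| = 4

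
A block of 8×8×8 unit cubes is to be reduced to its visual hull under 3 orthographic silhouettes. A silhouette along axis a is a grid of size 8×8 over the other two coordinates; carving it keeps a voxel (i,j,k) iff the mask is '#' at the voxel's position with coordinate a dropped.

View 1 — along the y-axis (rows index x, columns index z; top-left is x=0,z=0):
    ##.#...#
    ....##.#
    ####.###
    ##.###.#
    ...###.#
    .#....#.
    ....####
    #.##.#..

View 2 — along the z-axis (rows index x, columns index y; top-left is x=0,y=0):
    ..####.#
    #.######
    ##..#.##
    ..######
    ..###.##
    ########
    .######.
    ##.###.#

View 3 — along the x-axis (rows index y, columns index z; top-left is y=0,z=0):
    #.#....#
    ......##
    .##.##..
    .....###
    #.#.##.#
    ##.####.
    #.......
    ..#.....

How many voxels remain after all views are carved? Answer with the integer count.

voxel count = 78

before carving: 512 voxels (8×8×8)
[1] y-view keeps 34 columns → grid now 272
[2] z-view keeps 48 columns → grid now 196
[3] x-view keeps 25 columns → grid now 78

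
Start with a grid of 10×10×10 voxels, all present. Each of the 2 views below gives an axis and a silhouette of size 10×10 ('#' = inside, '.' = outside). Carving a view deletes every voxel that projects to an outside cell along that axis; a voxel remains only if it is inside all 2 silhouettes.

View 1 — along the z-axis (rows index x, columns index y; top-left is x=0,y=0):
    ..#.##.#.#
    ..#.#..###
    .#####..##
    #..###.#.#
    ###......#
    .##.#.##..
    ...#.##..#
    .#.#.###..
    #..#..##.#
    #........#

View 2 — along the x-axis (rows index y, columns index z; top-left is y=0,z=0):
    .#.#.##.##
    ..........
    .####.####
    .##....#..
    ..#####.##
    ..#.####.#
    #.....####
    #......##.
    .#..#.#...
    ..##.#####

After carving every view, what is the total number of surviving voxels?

before carving: 1000 voxels (10×10×10)
  1. axis=2 (XY plane), |mask|=48  ⇒  voxels=480
  2. axis=0 (YZ plane), |mask|=48  ⇒  voxels=244

244 voxels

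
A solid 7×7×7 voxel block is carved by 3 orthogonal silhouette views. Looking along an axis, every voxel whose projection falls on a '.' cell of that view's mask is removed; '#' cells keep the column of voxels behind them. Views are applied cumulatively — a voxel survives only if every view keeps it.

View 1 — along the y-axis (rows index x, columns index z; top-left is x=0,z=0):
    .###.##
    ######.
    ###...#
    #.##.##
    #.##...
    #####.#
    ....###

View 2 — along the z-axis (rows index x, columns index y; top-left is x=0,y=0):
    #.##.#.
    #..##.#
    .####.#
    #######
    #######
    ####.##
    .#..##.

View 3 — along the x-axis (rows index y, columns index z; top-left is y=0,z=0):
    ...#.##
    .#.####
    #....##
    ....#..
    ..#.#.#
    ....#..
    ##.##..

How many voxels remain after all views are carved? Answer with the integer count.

voxel count = 61

initial block: 7^3 = 343
[1] y-view keeps 32 columns → grid now 224
[2] z-view keeps 36 columns → grid now 165
[3] x-view keeps 20 columns → grid now 61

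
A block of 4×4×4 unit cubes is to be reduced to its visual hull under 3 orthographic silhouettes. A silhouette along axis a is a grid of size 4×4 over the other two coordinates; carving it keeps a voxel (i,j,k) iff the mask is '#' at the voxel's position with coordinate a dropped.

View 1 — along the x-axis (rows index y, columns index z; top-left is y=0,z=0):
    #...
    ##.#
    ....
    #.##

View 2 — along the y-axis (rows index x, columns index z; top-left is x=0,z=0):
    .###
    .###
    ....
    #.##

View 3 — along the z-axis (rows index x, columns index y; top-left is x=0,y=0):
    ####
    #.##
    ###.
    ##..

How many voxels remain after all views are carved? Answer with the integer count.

voxel count = 9

start: 4×4×4 = 64 voxels
after view 1 [x-axis, 7 of 16 cells solid] → remaining = 28
after view 2 [y-axis, 9 of 16 cells solid] → remaining = 14
after view 3 [z-axis, 12 of 16 cells solid] → remaining = 9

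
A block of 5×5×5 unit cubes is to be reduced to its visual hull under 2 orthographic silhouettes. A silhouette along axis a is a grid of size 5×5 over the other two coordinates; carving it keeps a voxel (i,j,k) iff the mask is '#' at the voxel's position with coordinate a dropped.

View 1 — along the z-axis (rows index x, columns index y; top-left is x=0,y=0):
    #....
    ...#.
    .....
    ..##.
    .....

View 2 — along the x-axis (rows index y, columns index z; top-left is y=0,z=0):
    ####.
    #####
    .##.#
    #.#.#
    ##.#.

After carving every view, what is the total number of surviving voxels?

start: 5×5×5 = 125 voxels
carve view 1 (along z, XY-mask fill 4/25): 20 voxels remain
carve view 2 (along x, YZ-mask fill 18/25): 13 voxels remain

|visual hull| = 13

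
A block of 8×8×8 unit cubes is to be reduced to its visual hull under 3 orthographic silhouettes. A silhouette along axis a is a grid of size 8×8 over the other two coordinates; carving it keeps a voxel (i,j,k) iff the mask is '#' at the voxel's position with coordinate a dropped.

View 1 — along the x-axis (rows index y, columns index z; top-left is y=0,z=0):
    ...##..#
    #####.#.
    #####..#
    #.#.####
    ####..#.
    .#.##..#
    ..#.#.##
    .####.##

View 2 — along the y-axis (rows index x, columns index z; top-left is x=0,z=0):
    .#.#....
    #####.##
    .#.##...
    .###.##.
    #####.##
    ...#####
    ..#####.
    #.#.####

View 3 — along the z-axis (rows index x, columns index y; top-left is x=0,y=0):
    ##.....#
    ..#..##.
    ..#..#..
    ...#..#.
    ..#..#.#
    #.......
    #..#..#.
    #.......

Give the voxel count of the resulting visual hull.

start: 8×8×8 = 512 voxels
V1 x: intersect with YZ mask (40 set) -- 320 left
V2 y: intersect with XZ mask (40 set) -- 209 left
V3 z: intersect with XY mask (18 set) -- 60 left

60 voxels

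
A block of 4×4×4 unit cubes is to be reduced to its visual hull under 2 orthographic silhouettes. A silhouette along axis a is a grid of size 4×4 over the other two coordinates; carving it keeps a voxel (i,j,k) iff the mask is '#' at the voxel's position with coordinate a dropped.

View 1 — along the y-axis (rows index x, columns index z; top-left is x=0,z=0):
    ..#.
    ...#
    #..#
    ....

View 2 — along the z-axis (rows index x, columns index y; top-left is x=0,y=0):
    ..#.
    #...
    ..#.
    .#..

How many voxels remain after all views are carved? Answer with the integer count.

start: 4×4×4 = 64 voxels
carve view 1 (along y, XZ-mask fill 4/16): 16 voxels remain
carve view 2 (along z, XY-mask fill 4/16): 4 voxels remain

voxel count = 4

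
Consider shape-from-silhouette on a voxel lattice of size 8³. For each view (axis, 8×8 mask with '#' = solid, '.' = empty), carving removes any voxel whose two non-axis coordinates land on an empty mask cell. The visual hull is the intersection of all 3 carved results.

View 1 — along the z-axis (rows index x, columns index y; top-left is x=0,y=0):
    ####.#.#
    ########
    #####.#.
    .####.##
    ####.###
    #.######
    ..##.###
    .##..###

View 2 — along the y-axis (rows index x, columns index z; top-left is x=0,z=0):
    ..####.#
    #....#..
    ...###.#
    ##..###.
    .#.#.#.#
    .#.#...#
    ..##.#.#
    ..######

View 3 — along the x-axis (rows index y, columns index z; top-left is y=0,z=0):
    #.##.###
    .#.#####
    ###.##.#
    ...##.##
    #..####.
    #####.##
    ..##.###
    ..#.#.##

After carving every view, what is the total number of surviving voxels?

|visual hull| = 137

start: 8×8×8 = 512 voxels
step 1: project along z, AND mask (50/64) → |grid| = 400
step 2: project along y, AND mask (33/64) → |grid| = 199
step 3: project along x, AND mask (43/64) → |grid| = 137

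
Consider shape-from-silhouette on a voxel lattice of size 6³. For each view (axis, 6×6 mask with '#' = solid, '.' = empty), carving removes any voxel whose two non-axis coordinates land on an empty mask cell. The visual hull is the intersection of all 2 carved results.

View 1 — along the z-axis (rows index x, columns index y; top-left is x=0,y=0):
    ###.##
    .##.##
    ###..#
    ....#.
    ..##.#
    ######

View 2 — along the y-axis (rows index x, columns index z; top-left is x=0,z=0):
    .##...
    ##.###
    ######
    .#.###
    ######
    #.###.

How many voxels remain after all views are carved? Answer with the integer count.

full grid |V| = 216
V1 z: intersect with XY mask (23 set) -- 138 left
V2 y: intersect with XZ mask (27 set) -- 100 left

100 voxels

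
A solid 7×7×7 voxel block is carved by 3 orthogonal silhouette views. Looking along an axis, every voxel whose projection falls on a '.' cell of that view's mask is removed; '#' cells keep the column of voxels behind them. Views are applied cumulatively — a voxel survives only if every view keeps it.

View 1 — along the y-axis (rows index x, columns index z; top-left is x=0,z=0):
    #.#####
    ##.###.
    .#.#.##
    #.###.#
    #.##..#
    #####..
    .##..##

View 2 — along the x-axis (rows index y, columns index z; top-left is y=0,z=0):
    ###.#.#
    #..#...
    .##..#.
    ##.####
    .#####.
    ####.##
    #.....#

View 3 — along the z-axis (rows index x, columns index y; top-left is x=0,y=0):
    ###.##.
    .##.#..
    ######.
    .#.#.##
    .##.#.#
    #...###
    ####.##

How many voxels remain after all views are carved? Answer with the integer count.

initial block: 7^3 = 343
[1] y-view keeps 33 columns → grid now 231
[2] x-view keeps 29 columns → grid now 137
[3] z-view keeps 32 columns → grid now 87

voxel count = 87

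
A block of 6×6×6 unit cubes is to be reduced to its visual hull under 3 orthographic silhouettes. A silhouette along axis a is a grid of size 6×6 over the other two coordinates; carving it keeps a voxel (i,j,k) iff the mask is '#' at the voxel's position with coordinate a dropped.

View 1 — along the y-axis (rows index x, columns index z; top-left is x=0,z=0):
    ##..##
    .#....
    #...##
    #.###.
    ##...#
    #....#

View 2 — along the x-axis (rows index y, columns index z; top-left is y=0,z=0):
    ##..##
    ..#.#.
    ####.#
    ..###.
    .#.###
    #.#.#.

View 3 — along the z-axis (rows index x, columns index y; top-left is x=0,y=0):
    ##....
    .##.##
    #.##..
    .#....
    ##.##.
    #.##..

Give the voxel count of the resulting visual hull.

start: 6×6×6 = 216 voxels
V1 y: intersect with XZ mask (17 set) -- 102 left
V2 x: intersect with YZ mask (21 set) -- 58 left
V3 z: intersect with XY mask (17 set) -- 24 left

|visual hull| = 24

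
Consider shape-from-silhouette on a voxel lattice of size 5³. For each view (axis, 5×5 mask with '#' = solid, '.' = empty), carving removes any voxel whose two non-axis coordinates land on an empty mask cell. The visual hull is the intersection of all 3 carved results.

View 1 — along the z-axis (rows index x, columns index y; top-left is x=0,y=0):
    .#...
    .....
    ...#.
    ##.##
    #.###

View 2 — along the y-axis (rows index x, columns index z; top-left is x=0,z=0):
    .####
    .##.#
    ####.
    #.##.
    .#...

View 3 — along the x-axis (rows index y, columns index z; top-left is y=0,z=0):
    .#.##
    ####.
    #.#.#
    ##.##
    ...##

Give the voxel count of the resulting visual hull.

full grid |V| = 125
step 1: project along z, AND mask (10/25) → |grid| = 50
step 2: project along y, AND mask (15/25) → |grid| = 24
step 3: project along x, AND mask (16/25) → |grid| = 15

remaining voxels: 15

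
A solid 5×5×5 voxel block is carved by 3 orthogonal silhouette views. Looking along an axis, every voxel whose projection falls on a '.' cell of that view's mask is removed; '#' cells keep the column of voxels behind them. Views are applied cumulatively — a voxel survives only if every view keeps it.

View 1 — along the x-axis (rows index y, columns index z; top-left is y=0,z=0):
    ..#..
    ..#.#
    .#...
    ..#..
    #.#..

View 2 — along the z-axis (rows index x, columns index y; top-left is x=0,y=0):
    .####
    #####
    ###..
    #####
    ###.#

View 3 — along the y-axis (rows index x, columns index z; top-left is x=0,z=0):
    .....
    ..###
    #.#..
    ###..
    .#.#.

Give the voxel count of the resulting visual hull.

voxel count = 14

before carving: 125 voxels (5×5×5)
after view 1 [x-axis, 7 of 25 cells solid] → remaining = 35
after view 2 [z-axis, 21 of 25 cells solid] → remaining = 30
after view 3 [y-axis, 10 of 25 cells solid] → remaining = 14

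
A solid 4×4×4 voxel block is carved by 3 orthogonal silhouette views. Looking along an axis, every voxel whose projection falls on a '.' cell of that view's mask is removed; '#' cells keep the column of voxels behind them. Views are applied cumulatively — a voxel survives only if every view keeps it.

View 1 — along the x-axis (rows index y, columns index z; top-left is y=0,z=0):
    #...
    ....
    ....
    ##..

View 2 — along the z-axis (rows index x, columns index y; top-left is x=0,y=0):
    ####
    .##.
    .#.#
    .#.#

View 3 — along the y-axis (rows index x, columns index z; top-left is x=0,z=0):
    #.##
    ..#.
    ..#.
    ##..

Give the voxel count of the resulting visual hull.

|visual hull| = 4

initial block: 4^3 = 64
  1. axis=0 (YZ plane), |mask|=3  ⇒  voxels=12
  2. axis=2 (XY plane), |mask|=10  ⇒  voxels=7
  3. axis=1 (XZ plane), |mask|=7  ⇒  voxels=4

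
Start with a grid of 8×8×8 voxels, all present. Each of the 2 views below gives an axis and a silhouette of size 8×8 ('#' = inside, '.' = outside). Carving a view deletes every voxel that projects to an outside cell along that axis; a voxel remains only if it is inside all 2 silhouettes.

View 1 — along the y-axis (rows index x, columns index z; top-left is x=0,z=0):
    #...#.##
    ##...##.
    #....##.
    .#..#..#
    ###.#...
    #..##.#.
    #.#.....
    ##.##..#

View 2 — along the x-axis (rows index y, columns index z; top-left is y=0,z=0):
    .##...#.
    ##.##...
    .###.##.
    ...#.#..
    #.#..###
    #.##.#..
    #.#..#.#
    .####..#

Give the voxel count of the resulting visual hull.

start: 8×8×8 = 512 voxels
step 1: project along y, AND mask (29/64) → |grid| = 232
step 2: project along x, AND mask (32/64) → |grid| = 107

|visual hull| = 107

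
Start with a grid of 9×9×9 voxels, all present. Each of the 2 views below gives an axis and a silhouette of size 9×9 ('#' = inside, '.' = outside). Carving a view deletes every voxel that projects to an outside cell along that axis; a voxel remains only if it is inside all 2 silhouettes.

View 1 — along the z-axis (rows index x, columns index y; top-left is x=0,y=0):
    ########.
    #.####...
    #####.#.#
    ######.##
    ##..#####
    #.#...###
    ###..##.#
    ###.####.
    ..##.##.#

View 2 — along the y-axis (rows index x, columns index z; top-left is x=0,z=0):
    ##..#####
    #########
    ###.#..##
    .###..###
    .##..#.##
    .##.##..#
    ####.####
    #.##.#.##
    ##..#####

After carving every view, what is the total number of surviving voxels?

remaining voxels: 376

initial block: 9^3 = 729
V1 z: intersect with XY mask (58 set) -- 522 left
V2 y: intersect with XZ mask (59 set) -- 376 left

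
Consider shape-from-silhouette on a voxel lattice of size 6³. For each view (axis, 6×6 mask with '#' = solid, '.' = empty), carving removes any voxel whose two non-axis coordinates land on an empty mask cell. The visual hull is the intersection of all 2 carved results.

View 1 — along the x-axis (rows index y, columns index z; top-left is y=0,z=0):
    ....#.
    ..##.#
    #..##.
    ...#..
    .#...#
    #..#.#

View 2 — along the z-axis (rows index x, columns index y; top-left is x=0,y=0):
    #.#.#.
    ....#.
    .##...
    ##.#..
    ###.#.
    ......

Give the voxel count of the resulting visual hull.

voxel count = 28

start: 6×6×6 = 216 voxels
  1. axis=0 (YZ plane), |mask|=13  ⇒  voxels=78
  2. axis=2 (XY plane), |mask|=13  ⇒  voxels=28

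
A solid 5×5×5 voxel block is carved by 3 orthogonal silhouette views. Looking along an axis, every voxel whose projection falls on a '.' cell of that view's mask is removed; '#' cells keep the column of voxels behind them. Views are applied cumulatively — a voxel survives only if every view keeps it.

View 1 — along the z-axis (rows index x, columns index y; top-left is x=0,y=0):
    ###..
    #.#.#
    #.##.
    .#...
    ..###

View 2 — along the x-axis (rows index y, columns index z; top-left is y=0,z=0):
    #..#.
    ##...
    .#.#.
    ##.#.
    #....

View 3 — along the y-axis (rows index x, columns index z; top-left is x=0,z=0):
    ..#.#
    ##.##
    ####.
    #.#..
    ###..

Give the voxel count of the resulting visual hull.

start: 5×5×5 = 125 voxels
step 1: project along z, AND mask (13/25) → |grid| = 65
step 2: project along x, AND mask (10/25) → |grid| = 26
step 3: project along y, AND mask (15/25) → |grid| = 17

voxel count = 17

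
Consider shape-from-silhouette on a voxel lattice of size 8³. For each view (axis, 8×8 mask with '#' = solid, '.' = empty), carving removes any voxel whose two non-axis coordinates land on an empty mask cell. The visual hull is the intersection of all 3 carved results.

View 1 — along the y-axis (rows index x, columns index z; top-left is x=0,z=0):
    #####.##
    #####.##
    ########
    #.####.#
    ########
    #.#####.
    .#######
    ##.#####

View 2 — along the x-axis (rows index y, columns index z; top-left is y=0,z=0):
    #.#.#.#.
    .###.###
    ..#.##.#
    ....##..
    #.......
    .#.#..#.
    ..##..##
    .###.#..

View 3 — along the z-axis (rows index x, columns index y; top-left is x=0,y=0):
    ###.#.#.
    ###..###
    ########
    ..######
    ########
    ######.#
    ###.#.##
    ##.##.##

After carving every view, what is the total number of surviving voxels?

remaining voxels: 166

initial block: 8^3 = 512
[1] y-view keeps 56 columns → grid now 448
[2] x-view keeps 28 columns → grid now 196
[3] z-view keeps 52 columns → grid now 166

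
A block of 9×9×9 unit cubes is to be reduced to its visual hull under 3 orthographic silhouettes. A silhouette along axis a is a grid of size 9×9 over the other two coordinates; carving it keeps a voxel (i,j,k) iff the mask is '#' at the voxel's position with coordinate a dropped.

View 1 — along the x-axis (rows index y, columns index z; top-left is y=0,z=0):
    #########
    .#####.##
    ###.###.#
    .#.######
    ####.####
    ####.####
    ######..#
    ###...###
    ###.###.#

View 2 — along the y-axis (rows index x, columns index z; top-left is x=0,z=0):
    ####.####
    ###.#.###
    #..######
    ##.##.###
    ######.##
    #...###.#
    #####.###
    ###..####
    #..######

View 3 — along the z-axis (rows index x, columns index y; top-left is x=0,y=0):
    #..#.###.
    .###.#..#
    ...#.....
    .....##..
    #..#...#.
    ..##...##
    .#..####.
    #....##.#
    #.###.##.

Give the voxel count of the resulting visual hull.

205 voxels

initial block: 9^3 = 729
[1] x-view keeps 66 columns → grid now 594
[2] y-view keeps 64 columns → grid now 468
[3] z-view keeps 35 columns → grid now 205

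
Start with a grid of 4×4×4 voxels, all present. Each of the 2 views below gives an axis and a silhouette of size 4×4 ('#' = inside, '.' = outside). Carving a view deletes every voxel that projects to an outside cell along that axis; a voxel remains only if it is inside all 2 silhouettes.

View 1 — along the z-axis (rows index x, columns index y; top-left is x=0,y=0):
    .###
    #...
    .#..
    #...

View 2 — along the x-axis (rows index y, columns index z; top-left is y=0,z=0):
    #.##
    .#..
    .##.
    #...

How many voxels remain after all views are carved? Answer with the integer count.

remaining voxels: 11

full grid |V| = 64
step 1: project along z, AND mask (6/16) → |grid| = 24
step 2: project along x, AND mask (7/16) → |grid| = 11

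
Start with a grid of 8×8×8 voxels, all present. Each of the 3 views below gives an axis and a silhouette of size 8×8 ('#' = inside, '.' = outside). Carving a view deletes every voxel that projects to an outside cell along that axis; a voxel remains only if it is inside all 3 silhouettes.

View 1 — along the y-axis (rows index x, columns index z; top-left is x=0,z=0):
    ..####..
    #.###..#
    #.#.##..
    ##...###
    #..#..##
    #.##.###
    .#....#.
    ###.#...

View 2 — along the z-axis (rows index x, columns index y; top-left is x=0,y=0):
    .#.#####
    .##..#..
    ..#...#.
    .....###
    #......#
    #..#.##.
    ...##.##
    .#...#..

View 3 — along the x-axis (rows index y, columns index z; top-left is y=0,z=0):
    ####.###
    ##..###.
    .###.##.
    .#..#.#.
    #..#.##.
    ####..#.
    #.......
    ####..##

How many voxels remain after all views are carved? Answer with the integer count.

start: 8×8×8 = 512 voxels
[1] y-view keeps 34 columns → grid now 272
[2] z-view keeps 26 columns → grid now 110
[3] x-view keeps 36 columns → grid now 58

|visual hull| = 58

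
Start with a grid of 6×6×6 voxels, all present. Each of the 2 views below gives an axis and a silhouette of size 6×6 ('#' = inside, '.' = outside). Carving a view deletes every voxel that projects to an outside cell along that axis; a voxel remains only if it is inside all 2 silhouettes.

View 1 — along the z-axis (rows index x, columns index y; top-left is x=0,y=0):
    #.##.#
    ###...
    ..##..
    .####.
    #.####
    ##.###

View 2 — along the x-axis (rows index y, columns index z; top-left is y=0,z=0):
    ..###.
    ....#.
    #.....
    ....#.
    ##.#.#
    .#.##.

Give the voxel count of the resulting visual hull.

before carving: 216 voxels (6×6×6)
  1. axis=2 (XY plane), |mask|=23  ⇒  voxels=138
  2. axis=0 (YZ plane), |mask|=13  ⇒  voxels=46

voxel count = 46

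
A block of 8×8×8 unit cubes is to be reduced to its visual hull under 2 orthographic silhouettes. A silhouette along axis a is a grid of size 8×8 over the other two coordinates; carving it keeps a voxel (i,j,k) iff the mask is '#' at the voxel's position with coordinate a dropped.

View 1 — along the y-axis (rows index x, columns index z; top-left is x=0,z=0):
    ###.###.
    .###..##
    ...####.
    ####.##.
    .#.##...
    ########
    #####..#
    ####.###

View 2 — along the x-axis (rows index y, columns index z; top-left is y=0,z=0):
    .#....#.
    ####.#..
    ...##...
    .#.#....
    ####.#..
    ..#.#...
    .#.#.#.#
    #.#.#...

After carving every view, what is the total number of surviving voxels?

voxel count = 149

full grid |V| = 512
V1 y: intersect with XZ mask (45 set) -- 360 left
V2 x: intersect with YZ mask (25 set) -- 149 left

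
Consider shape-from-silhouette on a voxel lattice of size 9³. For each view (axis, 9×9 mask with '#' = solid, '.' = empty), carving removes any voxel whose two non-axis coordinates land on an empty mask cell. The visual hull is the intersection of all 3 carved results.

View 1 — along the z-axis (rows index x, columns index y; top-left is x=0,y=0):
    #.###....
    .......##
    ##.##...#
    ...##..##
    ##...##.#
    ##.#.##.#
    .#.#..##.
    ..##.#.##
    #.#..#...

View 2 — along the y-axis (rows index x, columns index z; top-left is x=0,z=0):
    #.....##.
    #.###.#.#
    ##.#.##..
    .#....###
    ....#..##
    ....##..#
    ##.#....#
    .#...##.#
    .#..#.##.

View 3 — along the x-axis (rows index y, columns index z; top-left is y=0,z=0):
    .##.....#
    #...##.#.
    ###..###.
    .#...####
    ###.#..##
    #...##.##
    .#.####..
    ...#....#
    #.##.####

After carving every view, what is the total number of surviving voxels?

before carving: 729 voxels (9×9×9)
after view 1 [z-axis, 38 of 81 cells solid] → remaining = 342
after view 2 [y-axis, 36 of 81 cells solid] → remaining = 146
after view 3 [x-axis, 43 of 81 cells solid] → remaining = 84

remaining voxels: 84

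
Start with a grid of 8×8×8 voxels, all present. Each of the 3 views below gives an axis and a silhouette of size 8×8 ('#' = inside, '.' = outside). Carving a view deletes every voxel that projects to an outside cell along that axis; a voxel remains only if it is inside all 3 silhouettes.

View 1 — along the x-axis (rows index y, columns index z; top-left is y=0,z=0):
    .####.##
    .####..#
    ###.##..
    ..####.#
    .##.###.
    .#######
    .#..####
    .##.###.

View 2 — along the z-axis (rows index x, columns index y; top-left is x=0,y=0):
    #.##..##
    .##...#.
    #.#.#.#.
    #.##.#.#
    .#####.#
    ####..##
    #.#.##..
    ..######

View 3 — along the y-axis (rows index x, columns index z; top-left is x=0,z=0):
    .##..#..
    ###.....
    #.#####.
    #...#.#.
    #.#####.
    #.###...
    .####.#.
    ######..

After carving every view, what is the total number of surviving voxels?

|visual hull| = 123

start: 8×8×8 = 512 voxels
  1. axis=0 (YZ plane), |mask|=43  ⇒  voxels=344
  2. axis=2 (XY plane), |mask|=39  ⇒  voxels=208
  3. axis=1 (XZ plane), |mask|=36  ⇒  voxels=123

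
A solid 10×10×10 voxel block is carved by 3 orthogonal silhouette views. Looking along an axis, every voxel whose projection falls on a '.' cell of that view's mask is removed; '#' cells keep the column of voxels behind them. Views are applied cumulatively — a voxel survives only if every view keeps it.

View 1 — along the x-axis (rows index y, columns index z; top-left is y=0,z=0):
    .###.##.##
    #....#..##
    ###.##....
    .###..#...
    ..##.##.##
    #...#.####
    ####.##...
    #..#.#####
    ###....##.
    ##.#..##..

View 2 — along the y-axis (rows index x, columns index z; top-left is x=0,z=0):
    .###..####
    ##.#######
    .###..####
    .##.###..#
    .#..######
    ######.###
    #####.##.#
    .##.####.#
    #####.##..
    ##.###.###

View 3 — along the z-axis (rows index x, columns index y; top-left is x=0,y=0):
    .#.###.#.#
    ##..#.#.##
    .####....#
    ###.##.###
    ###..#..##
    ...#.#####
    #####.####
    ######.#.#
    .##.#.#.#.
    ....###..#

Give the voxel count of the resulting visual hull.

voxel count = 246

start: 10×10×10 = 1000 voxels
[1] x-view keeps 55 columns → grid now 550
[2] y-view keeps 75 columns → grid now 404
[3] z-view keeps 63 columns → grid now 246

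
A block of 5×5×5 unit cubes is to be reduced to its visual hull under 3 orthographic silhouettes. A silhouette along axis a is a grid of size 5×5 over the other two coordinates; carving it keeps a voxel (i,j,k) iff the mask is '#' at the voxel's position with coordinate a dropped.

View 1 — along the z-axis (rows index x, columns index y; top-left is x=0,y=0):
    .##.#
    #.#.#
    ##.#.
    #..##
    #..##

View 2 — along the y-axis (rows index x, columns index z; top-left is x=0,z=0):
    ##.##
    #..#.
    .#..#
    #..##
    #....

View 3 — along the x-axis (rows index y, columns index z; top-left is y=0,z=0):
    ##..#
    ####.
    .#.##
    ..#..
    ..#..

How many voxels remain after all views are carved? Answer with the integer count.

before carving: 125 voxels (5×5×5)
  1. axis=2 (XY plane), |mask|=15  ⇒  voxels=75
  2. axis=1 (XZ plane), |mask|=12  ⇒  voxels=36
  3. axis=0 (YZ plane), |mask|=12  ⇒  voxels=14

|visual hull| = 14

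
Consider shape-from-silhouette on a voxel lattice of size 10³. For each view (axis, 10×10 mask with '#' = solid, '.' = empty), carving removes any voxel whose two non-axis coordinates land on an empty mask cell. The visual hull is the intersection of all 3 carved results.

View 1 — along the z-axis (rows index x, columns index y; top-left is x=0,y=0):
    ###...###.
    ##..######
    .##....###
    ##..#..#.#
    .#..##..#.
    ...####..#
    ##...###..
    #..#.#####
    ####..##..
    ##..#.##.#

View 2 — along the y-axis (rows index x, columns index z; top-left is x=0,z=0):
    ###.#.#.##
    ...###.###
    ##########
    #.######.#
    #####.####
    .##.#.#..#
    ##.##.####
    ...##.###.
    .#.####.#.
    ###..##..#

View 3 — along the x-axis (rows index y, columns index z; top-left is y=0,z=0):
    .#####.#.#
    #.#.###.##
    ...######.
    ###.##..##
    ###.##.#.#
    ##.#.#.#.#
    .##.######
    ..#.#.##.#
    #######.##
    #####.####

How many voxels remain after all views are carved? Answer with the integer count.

before carving: 1000 voxels (10×10×10)
step 1: project along z, AND mask (57/100) → |grid| = 570
step 2: project along y, AND mask (70/100) → |grid| = 388
step 3: project along x, AND mask (71/100) → |grid| = 275

remaining voxels: 275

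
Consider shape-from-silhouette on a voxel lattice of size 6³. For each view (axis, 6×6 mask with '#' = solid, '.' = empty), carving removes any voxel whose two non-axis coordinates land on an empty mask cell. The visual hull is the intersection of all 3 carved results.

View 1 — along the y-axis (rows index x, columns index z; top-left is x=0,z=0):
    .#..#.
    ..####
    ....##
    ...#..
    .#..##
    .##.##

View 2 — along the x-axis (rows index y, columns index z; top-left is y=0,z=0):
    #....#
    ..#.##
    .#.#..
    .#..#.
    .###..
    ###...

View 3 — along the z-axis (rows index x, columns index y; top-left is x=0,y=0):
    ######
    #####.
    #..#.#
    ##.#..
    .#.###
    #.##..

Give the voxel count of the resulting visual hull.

remaining voxels: 26

before carving: 216 voxels (6×6×6)
after view 1 [y-axis, 16 of 36 cells solid] → remaining = 96
after view 2 [x-axis, 15 of 36 cells solid] → remaining = 40
after view 3 [z-axis, 24 of 36 cells solid] → remaining = 26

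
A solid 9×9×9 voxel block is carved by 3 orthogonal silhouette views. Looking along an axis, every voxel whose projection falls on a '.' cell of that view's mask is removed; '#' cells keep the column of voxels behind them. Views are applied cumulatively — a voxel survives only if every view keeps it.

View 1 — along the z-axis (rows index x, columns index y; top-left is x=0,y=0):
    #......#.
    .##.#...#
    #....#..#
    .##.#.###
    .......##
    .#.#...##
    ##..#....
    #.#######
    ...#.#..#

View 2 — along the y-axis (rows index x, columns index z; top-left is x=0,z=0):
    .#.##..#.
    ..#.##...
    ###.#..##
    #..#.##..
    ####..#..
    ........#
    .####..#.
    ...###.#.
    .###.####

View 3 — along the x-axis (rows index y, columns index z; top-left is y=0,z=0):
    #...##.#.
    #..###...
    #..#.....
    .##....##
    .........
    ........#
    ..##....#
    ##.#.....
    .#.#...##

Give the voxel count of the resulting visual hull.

voxel count = 51

start: 9×9×9 = 729 voxels
after view 1 [z-axis, 35 of 81 cells solid] → remaining = 315
after view 2 [y-axis, 39 of 81 cells solid] → remaining = 144
after view 3 [x-axis, 25 of 81 cells solid] → remaining = 51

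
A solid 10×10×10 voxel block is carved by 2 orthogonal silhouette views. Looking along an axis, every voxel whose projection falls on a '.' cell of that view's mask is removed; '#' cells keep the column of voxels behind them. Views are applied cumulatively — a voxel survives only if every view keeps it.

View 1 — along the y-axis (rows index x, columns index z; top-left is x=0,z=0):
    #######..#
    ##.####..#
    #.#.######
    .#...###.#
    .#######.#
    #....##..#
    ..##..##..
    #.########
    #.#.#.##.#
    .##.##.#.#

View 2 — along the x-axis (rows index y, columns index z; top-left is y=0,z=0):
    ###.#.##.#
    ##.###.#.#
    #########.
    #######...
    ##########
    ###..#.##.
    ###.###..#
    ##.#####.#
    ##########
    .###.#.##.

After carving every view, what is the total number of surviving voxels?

voxel count = 506

initial block: 10^3 = 1000
after view 1 [y-axis, 65 of 100 cells solid] → remaining = 650
after view 2 [x-axis, 77 of 100 cells solid] → remaining = 506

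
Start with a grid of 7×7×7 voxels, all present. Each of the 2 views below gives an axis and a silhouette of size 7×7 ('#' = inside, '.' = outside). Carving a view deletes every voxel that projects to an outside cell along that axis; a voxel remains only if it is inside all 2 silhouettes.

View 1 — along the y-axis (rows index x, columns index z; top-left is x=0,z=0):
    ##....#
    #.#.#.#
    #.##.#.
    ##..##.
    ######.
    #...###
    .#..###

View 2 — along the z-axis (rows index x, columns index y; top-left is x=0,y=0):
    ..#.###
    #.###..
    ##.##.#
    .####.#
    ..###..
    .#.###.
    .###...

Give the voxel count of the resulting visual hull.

voxel count = 114

before carving: 343 voxels (7×7×7)
  1. axis=1 (XZ plane), |mask|=29  ⇒  voxels=203
  2. axis=2 (XY plane), |mask|=28  ⇒  voxels=114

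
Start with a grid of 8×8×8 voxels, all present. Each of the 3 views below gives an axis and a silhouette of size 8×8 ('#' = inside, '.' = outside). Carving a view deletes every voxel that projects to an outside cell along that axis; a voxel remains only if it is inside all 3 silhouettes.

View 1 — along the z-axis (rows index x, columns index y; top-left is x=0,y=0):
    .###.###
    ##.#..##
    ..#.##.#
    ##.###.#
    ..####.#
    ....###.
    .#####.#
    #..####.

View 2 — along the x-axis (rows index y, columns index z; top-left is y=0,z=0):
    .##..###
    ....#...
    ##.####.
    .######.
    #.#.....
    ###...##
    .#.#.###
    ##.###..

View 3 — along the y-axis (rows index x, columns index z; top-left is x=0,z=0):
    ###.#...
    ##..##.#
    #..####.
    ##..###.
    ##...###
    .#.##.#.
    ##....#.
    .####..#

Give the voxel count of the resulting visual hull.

remaining voxels: 101

start: 8×8×8 = 512 voxels
carve view 1 (along z, XY-mask fill 40/64): 320 voxels remain
carve view 2 (along x, YZ-mask fill 35/64): 176 voxels remain
carve view 3 (along y, XZ-mask fill 36/64): 101 voxels remain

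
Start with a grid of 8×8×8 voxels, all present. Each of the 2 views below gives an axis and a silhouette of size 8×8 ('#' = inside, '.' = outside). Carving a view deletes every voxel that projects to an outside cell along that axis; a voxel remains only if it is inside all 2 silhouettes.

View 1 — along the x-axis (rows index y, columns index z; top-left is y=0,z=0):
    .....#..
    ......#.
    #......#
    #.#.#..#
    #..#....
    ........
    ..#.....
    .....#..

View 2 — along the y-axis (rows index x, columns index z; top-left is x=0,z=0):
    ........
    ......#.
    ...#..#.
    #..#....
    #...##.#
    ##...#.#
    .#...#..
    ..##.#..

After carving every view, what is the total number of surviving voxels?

29 voxels

before carving: 512 voxels (8×8×8)
[1] x-view keeps 12 columns → grid now 96
[2] y-view keeps 18 columns → grid now 29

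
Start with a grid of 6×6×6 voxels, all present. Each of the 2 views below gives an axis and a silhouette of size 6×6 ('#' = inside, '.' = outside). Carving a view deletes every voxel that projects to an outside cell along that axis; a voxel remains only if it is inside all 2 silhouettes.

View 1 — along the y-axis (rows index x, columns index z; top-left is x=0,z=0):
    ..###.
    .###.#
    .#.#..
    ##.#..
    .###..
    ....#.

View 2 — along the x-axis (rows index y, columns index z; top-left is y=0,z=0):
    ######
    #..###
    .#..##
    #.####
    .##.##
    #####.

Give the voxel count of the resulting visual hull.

start: 6×6×6 = 216 voxels
carve view 1 (along y, XZ-mask fill 16/36): 96 voxels remain
carve view 2 (along x, YZ-mask fill 27/36): 69 voxels remain

|visual hull| = 69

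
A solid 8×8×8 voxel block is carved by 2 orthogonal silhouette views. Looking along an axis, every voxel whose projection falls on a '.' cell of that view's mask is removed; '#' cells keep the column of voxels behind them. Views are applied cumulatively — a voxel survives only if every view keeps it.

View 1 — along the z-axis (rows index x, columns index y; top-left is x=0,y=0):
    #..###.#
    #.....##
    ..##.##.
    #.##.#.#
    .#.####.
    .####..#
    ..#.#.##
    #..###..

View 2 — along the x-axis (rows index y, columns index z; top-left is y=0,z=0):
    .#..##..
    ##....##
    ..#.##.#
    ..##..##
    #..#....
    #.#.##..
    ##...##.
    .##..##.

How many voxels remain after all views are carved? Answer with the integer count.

full grid |V| = 512
carve view 1 (along z, XY-mask fill 35/64): 280 voxels remain
carve view 2 (along x, YZ-mask fill 29/64): 126 voxels remain

voxel count = 126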